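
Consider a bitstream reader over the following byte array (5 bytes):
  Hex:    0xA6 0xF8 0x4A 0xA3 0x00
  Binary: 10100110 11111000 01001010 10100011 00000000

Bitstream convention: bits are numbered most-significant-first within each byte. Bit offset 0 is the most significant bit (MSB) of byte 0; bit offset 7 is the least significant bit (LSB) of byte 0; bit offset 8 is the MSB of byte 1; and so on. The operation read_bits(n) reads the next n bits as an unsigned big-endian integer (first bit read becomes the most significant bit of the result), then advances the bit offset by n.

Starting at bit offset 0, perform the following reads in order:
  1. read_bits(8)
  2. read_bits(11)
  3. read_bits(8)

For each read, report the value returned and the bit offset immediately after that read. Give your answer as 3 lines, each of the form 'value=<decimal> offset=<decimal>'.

Answer: value=166 offset=8
value=1986 offset=19
value=85 offset=27

Derivation:
Read 1: bits[0:8] width=8 -> value=166 (bin 10100110); offset now 8 = byte 1 bit 0; 32 bits remain
Read 2: bits[8:19] width=11 -> value=1986 (bin 11111000010); offset now 19 = byte 2 bit 3; 21 bits remain
Read 3: bits[19:27] width=8 -> value=85 (bin 01010101); offset now 27 = byte 3 bit 3; 13 bits remain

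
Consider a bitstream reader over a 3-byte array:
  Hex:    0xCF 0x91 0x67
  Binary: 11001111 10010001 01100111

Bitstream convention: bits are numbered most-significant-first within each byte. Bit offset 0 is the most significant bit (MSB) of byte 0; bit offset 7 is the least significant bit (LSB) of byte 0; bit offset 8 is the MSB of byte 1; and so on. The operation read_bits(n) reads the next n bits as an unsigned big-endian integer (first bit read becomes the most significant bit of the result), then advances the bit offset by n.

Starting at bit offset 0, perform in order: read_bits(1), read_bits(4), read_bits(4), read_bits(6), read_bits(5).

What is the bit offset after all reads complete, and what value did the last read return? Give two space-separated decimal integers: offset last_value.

Read 1: bits[0:1] width=1 -> value=1 (bin 1); offset now 1 = byte 0 bit 1; 23 bits remain
Read 2: bits[1:5] width=4 -> value=9 (bin 1001); offset now 5 = byte 0 bit 5; 19 bits remain
Read 3: bits[5:9] width=4 -> value=15 (bin 1111); offset now 9 = byte 1 bit 1; 15 bits remain
Read 4: bits[9:15] width=6 -> value=8 (bin 001000); offset now 15 = byte 1 bit 7; 9 bits remain
Read 5: bits[15:20] width=5 -> value=22 (bin 10110); offset now 20 = byte 2 bit 4; 4 bits remain

Answer: 20 22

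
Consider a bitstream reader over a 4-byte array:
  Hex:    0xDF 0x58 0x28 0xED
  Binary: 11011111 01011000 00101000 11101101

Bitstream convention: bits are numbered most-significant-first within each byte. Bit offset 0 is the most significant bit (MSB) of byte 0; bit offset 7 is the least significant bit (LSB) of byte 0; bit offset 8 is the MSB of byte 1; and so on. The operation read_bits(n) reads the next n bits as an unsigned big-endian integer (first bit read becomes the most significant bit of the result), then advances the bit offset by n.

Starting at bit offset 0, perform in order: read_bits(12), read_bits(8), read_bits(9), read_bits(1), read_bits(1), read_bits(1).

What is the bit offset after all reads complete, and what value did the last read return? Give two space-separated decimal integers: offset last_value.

Read 1: bits[0:12] width=12 -> value=3573 (bin 110111110101); offset now 12 = byte 1 bit 4; 20 bits remain
Read 2: bits[12:20] width=8 -> value=130 (bin 10000010); offset now 20 = byte 2 bit 4; 12 bits remain
Read 3: bits[20:29] width=9 -> value=285 (bin 100011101); offset now 29 = byte 3 bit 5; 3 bits remain
Read 4: bits[29:30] width=1 -> value=1 (bin 1); offset now 30 = byte 3 bit 6; 2 bits remain
Read 5: bits[30:31] width=1 -> value=0 (bin 0); offset now 31 = byte 3 bit 7; 1 bits remain
Read 6: bits[31:32] width=1 -> value=1 (bin 1); offset now 32 = byte 4 bit 0; 0 bits remain

Answer: 32 1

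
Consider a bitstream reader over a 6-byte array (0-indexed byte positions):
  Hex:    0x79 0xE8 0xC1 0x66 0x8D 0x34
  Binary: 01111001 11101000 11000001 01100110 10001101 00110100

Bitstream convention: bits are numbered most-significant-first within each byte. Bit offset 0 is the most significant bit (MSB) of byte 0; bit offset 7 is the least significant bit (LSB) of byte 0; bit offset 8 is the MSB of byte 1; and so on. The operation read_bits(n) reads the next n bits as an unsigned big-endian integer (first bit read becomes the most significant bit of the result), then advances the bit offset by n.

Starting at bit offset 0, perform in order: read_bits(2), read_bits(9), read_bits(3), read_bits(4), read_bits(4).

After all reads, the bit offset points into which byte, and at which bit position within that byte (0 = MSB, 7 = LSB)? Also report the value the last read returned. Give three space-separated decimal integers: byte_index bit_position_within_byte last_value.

Read 1: bits[0:2] width=2 -> value=1 (bin 01); offset now 2 = byte 0 bit 2; 46 bits remain
Read 2: bits[2:11] width=9 -> value=463 (bin 111001111); offset now 11 = byte 1 bit 3; 37 bits remain
Read 3: bits[11:14] width=3 -> value=2 (bin 010); offset now 14 = byte 1 bit 6; 34 bits remain
Read 4: bits[14:18] width=4 -> value=3 (bin 0011); offset now 18 = byte 2 bit 2; 30 bits remain
Read 5: bits[18:22] width=4 -> value=0 (bin 0000); offset now 22 = byte 2 bit 6; 26 bits remain

Answer: 2 6 0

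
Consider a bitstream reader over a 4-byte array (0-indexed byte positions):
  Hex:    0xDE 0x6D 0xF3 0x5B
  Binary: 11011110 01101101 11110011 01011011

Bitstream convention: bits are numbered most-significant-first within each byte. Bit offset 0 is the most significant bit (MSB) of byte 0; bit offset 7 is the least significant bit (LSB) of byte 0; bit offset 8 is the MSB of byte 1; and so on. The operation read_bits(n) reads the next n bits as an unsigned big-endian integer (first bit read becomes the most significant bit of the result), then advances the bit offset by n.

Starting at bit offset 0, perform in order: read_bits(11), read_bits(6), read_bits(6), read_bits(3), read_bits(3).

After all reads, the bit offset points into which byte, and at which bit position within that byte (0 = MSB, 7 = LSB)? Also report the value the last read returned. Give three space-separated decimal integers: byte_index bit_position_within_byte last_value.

Answer: 3 5 3

Derivation:
Read 1: bits[0:11] width=11 -> value=1779 (bin 11011110011); offset now 11 = byte 1 bit 3; 21 bits remain
Read 2: bits[11:17] width=6 -> value=27 (bin 011011); offset now 17 = byte 2 bit 1; 15 bits remain
Read 3: bits[17:23] width=6 -> value=57 (bin 111001); offset now 23 = byte 2 bit 7; 9 bits remain
Read 4: bits[23:26] width=3 -> value=5 (bin 101); offset now 26 = byte 3 bit 2; 6 bits remain
Read 5: bits[26:29] width=3 -> value=3 (bin 011); offset now 29 = byte 3 bit 5; 3 bits remain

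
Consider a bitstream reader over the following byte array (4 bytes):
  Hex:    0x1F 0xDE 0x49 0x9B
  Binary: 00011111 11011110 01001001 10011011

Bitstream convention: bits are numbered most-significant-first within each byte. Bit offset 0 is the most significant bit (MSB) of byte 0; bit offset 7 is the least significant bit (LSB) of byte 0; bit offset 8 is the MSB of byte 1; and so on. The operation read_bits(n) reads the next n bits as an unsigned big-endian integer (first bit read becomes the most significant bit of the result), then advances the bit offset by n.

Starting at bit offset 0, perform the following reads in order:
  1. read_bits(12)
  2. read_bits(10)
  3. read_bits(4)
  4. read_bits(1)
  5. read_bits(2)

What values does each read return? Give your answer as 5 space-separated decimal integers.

Answer: 509 914 6 0 3

Derivation:
Read 1: bits[0:12] width=12 -> value=509 (bin 000111111101); offset now 12 = byte 1 bit 4; 20 bits remain
Read 2: bits[12:22] width=10 -> value=914 (bin 1110010010); offset now 22 = byte 2 bit 6; 10 bits remain
Read 3: bits[22:26] width=4 -> value=6 (bin 0110); offset now 26 = byte 3 bit 2; 6 bits remain
Read 4: bits[26:27] width=1 -> value=0 (bin 0); offset now 27 = byte 3 bit 3; 5 bits remain
Read 5: bits[27:29] width=2 -> value=3 (bin 11); offset now 29 = byte 3 bit 5; 3 bits remain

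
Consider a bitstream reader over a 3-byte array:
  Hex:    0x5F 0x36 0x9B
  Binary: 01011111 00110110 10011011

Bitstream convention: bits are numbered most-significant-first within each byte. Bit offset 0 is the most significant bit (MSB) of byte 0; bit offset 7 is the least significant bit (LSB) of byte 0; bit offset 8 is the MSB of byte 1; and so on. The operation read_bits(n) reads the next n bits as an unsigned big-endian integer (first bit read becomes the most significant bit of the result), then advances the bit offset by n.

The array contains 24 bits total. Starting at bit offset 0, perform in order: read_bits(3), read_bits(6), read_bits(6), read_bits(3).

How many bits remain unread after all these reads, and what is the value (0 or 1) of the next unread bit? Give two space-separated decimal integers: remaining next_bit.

Answer: 6 0

Derivation:
Read 1: bits[0:3] width=3 -> value=2 (bin 010); offset now 3 = byte 0 bit 3; 21 bits remain
Read 2: bits[3:9] width=6 -> value=62 (bin 111110); offset now 9 = byte 1 bit 1; 15 bits remain
Read 3: bits[9:15] width=6 -> value=27 (bin 011011); offset now 15 = byte 1 bit 7; 9 bits remain
Read 4: bits[15:18] width=3 -> value=2 (bin 010); offset now 18 = byte 2 bit 2; 6 bits remain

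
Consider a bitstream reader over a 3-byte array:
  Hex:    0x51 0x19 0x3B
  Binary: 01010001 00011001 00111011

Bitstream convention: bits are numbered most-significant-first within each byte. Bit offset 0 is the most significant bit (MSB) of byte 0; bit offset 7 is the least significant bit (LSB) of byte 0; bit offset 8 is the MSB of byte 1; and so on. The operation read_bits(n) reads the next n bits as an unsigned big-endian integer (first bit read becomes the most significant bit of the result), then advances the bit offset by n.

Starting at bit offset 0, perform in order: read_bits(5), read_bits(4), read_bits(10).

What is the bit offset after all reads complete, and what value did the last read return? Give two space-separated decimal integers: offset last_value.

Read 1: bits[0:5] width=5 -> value=10 (bin 01010); offset now 5 = byte 0 bit 5; 19 bits remain
Read 2: bits[5:9] width=4 -> value=2 (bin 0010); offset now 9 = byte 1 bit 1; 15 bits remain
Read 3: bits[9:19] width=10 -> value=201 (bin 0011001001); offset now 19 = byte 2 bit 3; 5 bits remain

Answer: 19 201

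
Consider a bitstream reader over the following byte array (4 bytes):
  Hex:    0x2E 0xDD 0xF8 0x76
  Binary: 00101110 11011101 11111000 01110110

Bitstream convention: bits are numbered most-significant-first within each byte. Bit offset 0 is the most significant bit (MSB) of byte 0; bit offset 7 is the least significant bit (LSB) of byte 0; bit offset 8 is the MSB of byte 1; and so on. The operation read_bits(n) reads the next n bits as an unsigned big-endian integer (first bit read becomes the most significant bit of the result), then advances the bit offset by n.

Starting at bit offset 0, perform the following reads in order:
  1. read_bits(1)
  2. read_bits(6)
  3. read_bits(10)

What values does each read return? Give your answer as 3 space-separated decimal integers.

Read 1: bits[0:1] width=1 -> value=0 (bin 0); offset now 1 = byte 0 bit 1; 31 bits remain
Read 2: bits[1:7] width=6 -> value=23 (bin 010111); offset now 7 = byte 0 bit 7; 25 bits remain
Read 3: bits[7:17] width=10 -> value=443 (bin 0110111011); offset now 17 = byte 2 bit 1; 15 bits remain

Answer: 0 23 443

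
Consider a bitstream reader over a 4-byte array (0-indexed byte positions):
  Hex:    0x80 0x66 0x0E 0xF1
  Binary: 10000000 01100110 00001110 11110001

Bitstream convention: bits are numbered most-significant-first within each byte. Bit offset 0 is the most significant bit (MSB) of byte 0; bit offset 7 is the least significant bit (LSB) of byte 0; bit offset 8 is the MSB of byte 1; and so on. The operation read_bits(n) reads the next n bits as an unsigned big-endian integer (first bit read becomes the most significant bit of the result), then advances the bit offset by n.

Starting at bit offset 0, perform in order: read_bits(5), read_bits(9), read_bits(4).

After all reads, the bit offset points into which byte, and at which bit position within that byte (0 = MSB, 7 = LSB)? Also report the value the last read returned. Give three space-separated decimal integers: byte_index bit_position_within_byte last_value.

Read 1: bits[0:5] width=5 -> value=16 (bin 10000); offset now 5 = byte 0 bit 5; 27 bits remain
Read 2: bits[5:14] width=9 -> value=25 (bin 000011001); offset now 14 = byte 1 bit 6; 18 bits remain
Read 3: bits[14:18] width=4 -> value=8 (bin 1000); offset now 18 = byte 2 bit 2; 14 bits remain

Answer: 2 2 8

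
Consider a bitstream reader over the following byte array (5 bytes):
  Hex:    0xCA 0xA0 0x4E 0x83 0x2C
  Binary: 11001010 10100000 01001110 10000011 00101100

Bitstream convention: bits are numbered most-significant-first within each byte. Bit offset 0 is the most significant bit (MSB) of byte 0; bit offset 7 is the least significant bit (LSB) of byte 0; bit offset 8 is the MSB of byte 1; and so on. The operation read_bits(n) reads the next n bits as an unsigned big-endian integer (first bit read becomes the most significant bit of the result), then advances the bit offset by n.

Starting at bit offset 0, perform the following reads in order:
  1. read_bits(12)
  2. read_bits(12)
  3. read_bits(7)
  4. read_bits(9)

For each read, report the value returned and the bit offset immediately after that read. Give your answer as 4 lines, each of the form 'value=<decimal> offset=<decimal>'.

Read 1: bits[0:12] width=12 -> value=3242 (bin 110010101010); offset now 12 = byte 1 bit 4; 28 bits remain
Read 2: bits[12:24] width=12 -> value=78 (bin 000001001110); offset now 24 = byte 3 bit 0; 16 bits remain
Read 3: bits[24:31] width=7 -> value=65 (bin 1000001); offset now 31 = byte 3 bit 7; 9 bits remain
Read 4: bits[31:40] width=9 -> value=300 (bin 100101100); offset now 40 = byte 5 bit 0; 0 bits remain

Answer: value=3242 offset=12
value=78 offset=24
value=65 offset=31
value=300 offset=40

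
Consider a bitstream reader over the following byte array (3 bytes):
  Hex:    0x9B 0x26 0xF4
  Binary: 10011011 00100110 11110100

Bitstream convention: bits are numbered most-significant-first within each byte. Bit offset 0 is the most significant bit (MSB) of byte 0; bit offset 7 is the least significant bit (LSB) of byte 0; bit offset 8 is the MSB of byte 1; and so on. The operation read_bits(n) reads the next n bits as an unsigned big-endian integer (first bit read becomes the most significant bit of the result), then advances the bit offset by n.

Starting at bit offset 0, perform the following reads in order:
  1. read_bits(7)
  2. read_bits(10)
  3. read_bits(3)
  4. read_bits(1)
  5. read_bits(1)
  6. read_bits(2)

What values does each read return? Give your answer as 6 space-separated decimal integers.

Read 1: bits[0:7] width=7 -> value=77 (bin 1001101); offset now 7 = byte 0 bit 7; 17 bits remain
Read 2: bits[7:17] width=10 -> value=589 (bin 1001001101); offset now 17 = byte 2 bit 1; 7 bits remain
Read 3: bits[17:20] width=3 -> value=7 (bin 111); offset now 20 = byte 2 bit 4; 4 bits remain
Read 4: bits[20:21] width=1 -> value=0 (bin 0); offset now 21 = byte 2 bit 5; 3 bits remain
Read 5: bits[21:22] width=1 -> value=1 (bin 1); offset now 22 = byte 2 bit 6; 2 bits remain
Read 6: bits[22:24] width=2 -> value=0 (bin 00); offset now 24 = byte 3 bit 0; 0 bits remain

Answer: 77 589 7 0 1 0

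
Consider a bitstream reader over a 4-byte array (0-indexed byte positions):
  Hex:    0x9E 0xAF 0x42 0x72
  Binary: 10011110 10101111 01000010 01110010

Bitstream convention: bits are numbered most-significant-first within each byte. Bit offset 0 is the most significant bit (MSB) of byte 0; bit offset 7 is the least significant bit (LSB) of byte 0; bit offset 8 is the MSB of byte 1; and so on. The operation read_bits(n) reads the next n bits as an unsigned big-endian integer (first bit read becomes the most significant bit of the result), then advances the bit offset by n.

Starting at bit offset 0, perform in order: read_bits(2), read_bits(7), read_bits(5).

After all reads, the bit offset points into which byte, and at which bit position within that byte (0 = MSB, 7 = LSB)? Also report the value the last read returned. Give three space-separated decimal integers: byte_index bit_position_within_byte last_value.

Answer: 1 6 11

Derivation:
Read 1: bits[0:2] width=2 -> value=2 (bin 10); offset now 2 = byte 0 bit 2; 30 bits remain
Read 2: bits[2:9] width=7 -> value=61 (bin 0111101); offset now 9 = byte 1 bit 1; 23 bits remain
Read 3: bits[9:14] width=5 -> value=11 (bin 01011); offset now 14 = byte 1 bit 6; 18 bits remain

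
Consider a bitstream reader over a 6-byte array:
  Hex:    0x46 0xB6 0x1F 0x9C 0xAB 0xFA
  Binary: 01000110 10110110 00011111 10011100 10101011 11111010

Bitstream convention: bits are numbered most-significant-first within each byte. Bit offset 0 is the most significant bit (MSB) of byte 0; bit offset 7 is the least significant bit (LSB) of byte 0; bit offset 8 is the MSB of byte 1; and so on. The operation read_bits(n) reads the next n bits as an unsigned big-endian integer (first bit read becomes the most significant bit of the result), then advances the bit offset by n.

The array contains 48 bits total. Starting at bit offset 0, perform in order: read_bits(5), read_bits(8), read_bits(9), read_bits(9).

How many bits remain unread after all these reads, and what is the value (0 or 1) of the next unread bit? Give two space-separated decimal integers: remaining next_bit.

Read 1: bits[0:5] width=5 -> value=8 (bin 01000); offset now 5 = byte 0 bit 5; 43 bits remain
Read 2: bits[5:13] width=8 -> value=214 (bin 11010110); offset now 13 = byte 1 bit 5; 35 bits remain
Read 3: bits[13:22] width=9 -> value=391 (bin 110000111); offset now 22 = byte 2 bit 6; 26 bits remain
Read 4: bits[22:31] width=9 -> value=462 (bin 111001110); offset now 31 = byte 3 bit 7; 17 bits remain

Answer: 17 0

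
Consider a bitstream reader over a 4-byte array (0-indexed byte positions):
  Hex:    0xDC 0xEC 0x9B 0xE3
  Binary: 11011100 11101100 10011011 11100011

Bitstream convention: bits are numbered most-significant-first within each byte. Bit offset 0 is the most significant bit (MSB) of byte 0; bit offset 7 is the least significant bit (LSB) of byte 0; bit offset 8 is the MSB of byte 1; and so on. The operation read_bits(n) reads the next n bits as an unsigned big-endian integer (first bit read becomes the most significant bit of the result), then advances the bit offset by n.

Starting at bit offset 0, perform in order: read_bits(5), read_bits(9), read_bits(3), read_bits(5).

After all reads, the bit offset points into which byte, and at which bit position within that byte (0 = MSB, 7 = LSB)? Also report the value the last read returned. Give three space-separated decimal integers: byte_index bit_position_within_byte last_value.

Read 1: bits[0:5] width=5 -> value=27 (bin 11011); offset now 5 = byte 0 bit 5; 27 bits remain
Read 2: bits[5:14] width=9 -> value=315 (bin 100111011); offset now 14 = byte 1 bit 6; 18 bits remain
Read 3: bits[14:17] width=3 -> value=1 (bin 001); offset now 17 = byte 2 bit 1; 15 bits remain
Read 4: bits[17:22] width=5 -> value=6 (bin 00110); offset now 22 = byte 2 bit 6; 10 bits remain

Answer: 2 6 6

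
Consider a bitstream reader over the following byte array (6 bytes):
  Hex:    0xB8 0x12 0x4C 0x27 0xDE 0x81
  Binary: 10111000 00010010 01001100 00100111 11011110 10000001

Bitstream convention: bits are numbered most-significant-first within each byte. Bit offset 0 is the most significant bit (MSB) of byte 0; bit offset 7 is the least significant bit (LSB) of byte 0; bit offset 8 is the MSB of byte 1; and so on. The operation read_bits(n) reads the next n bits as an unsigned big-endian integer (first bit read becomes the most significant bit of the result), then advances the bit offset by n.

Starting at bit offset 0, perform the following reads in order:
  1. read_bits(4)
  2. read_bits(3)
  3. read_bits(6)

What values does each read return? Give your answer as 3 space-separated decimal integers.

Read 1: bits[0:4] width=4 -> value=11 (bin 1011); offset now 4 = byte 0 bit 4; 44 bits remain
Read 2: bits[4:7] width=3 -> value=4 (bin 100); offset now 7 = byte 0 bit 7; 41 bits remain
Read 3: bits[7:13] width=6 -> value=2 (bin 000010); offset now 13 = byte 1 bit 5; 35 bits remain

Answer: 11 4 2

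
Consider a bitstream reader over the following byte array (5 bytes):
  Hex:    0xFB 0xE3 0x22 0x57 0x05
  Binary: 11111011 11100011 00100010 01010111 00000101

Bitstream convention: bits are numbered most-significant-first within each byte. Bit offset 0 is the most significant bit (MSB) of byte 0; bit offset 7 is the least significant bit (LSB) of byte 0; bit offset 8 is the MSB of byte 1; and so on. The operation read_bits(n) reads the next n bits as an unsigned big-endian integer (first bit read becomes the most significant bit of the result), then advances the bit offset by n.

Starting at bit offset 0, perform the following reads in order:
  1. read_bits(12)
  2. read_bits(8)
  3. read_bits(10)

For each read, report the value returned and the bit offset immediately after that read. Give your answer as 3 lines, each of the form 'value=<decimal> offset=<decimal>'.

Read 1: bits[0:12] width=12 -> value=4030 (bin 111110111110); offset now 12 = byte 1 bit 4; 28 bits remain
Read 2: bits[12:20] width=8 -> value=50 (bin 00110010); offset now 20 = byte 2 bit 4; 20 bits remain
Read 3: bits[20:30] width=10 -> value=149 (bin 0010010101); offset now 30 = byte 3 bit 6; 10 bits remain

Answer: value=4030 offset=12
value=50 offset=20
value=149 offset=30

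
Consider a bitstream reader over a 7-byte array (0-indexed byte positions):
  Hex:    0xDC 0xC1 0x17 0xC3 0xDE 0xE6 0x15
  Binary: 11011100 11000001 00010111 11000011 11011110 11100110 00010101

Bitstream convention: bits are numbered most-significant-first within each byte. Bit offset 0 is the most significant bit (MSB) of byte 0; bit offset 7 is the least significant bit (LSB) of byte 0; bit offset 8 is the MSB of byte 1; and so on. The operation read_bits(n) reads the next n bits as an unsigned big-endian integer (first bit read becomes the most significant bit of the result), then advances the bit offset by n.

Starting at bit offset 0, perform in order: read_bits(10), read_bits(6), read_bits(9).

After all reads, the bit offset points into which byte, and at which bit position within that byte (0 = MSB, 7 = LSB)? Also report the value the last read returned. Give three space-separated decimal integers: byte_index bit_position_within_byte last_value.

Read 1: bits[0:10] width=10 -> value=883 (bin 1101110011); offset now 10 = byte 1 bit 2; 46 bits remain
Read 2: bits[10:16] width=6 -> value=1 (bin 000001); offset now 16 = byte 2 bit 0; 40 bits remain
Read 3: bits[16:25] width=9 -> value=47 (bin 000101111); offset now 25 = byte 3 bit 1; 31 bits remain

Answer: 3 1 47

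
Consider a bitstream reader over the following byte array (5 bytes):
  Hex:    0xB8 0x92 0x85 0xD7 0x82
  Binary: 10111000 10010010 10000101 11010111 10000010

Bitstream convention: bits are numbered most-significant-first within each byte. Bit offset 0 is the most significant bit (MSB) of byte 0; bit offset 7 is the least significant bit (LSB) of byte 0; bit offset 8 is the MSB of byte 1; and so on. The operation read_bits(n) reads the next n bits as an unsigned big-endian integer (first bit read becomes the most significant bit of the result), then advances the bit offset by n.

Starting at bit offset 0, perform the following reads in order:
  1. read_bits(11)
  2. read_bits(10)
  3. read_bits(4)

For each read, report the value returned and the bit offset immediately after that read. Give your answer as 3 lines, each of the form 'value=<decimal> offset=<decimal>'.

Answer: value=1476 offset=11
value=592 offset=21
value=11 offset=25

Derivation:
Read 1: bits[0:11] width=11 -> value=1476 (bin 10111000100); offset now 11 = byte 1 bit 3; 29 bits remain
Read 2: bits[11:21] width=10 -> value=592 (bin 1001010000); offset now 21 = byte 2 bit 5; 19 bits remain
Read 3: bits[21:25] width=4 -> value=11 (bin 1011); offset now 25 = byte 3 bit 1; 15 bits remain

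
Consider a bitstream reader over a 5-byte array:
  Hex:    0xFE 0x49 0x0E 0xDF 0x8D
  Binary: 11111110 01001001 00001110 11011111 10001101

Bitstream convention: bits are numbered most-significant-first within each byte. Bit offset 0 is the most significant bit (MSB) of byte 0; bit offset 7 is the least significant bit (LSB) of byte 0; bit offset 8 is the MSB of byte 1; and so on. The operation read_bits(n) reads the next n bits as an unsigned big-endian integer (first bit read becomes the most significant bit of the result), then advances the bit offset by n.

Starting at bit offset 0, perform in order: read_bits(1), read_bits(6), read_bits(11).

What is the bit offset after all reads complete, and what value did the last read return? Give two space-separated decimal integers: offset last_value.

Answer: 18 292

Derivation:
Read 1: bits[0:1] width=1 -> value=1 (bin 1); offset now 1 = byte 0 bit 1; 39 bits remain
Read 2: bits[1:7] width=6 -> value=63 (bin 111111); offset now 7 = byte 0 bit 7; 33 bits remain
Read 3: bits[7:18] width=11 -> value=292 (bin 00100100100); offset now 18 = byte 2 bit 2; 22 bits remain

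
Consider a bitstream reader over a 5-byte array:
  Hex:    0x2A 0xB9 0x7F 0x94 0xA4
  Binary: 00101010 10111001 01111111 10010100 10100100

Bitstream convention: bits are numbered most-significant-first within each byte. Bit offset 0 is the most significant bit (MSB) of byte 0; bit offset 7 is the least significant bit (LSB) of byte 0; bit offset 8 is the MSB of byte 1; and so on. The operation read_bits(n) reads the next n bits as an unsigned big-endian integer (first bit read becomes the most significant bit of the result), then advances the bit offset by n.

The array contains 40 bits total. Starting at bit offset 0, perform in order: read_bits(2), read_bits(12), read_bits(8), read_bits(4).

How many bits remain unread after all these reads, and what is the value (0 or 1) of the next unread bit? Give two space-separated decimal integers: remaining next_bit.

Read 1: bits[0:2] width=2 -> value=0 (bin 00); offset now 2 = byte 0 bit 2; 38 bits remain
Read 2: bits[2:14] width=12 -> value=2734 (bin 101010101110); offset now 14 = byte 1 bit 6; 26 bits remain
Read 3: bits[14:22] width=8 -> value=95 (bin 01011111); offset now 22 = byte 2 bit 6; 18 bits remain
Read 4: bits[22:26] width=4 -> value=14 (bin 1110); offset now 26 = byte 3 bit 2; 14 bits remain

Answer: 14 0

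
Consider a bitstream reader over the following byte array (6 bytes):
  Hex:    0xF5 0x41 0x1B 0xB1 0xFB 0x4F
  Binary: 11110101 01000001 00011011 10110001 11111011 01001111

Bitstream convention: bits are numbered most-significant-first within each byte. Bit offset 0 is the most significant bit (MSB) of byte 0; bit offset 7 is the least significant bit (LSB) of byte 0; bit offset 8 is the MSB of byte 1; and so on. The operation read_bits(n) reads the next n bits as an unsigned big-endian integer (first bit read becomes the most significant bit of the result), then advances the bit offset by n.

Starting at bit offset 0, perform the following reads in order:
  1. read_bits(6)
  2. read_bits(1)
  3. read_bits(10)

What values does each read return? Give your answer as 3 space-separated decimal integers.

Answer: 61 0 642

Derivation:
Read 1: bits[0:6] width=6 -> value=61 (bin 111101); offset now 6 = byte 0 bit 6; 42 bits remain
Read 2: bits[6:7] width=1 -> value=0 (bin 0); offset now 7 = byte 0 bit 7; 41 bits remain
Read 3: bits[7:17] width=10 -> value=642 (bin 1010000010); offset now 17 = byte 2 bit 1; 31 bits remain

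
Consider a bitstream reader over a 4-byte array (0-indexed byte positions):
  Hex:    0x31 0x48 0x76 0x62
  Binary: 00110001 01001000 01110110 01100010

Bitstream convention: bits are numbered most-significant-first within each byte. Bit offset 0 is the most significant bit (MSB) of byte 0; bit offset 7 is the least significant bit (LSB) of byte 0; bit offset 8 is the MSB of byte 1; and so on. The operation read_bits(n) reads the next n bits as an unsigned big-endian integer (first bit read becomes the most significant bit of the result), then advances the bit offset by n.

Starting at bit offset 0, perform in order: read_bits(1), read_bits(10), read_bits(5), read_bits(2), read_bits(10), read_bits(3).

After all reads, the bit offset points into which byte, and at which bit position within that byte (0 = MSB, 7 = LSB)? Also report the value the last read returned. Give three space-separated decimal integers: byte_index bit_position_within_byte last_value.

Answer: 3 7 1

Derivation:
Read 1: bits[0:1] width=1 -> value=0 (bin 0); offset now 1 = byte 0 bit 1; 31 bits remain
Read 2: bits[1:11] width=10 -> value=394 (bin 0110001010); offset now 11 = byte 1 bit 3; 21 bits remain
Read 3: bits[11:16] width=5 -> value=8 (bin 01000); offset now 16 = byte 2 bit 0; 16 bits remain
Read 4: bits[16:18] width=2 -> value=1 (bin 01); offset now 18 = byte 2 bit 2; 14 bits remain
Read 5: bits[18:28] width=10 -> value=870 (bin 1101100110); offset now 28 = byte 3 bit 4; 4 bits remain
Read 6: bits[28:31] width=3 -> value=1 (bin 001); offset now 31 = byte 3 bit 7; 1 bits remain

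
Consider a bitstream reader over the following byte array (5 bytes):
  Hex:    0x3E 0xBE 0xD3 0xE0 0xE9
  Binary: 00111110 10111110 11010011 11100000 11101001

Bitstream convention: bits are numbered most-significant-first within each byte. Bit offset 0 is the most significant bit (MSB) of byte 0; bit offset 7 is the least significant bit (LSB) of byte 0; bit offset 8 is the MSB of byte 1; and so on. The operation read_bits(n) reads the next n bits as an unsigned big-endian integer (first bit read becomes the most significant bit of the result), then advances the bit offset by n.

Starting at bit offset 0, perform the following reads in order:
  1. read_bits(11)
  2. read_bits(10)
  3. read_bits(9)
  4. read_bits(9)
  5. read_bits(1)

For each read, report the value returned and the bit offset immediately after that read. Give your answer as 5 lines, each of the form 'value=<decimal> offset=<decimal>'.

Answer: value=501 offset=11
value=986 offset=21
value=248 offset=30
value=116 offset=39
value=1 offset=40

Derivation:
Read 1: bits[0:11] width=11 -> value=501 (bin 00111110101); offset now 11 = byte 1 bit 3; 29 bits remain
Read 2: bits[11:21] width=10 -> value=986 (bin 1111011010); offset now 21 = byte 2 bit 5; 19 bits remain
Read 3: bits[21:30] width=9 -> value=248 (bin 011111000); offset now 30 = byte 3 bit 6; 10 bits remain
Read 4: bits[30:39] width=9 -> value=116 (bin 001110100); offset now 39 = byte 4 bit 7; 1 bits remain
Read 5: bits[39:40] width=1 -> value=1 (bin 1); offset now 40 = byte 5 bit 0; 0 bits remain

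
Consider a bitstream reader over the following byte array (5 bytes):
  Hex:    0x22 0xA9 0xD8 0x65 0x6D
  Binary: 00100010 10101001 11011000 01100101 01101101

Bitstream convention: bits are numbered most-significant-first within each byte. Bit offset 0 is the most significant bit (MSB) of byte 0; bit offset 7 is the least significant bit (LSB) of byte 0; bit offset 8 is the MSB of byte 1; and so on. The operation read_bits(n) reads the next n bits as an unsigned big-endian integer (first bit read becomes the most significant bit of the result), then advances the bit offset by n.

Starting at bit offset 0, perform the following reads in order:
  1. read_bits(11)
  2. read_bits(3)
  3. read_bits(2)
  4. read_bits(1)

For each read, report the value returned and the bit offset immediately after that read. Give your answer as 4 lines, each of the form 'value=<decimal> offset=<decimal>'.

Answer: value=277 offset=11
value=2 offset=14
value=1 offset=16
value=1 offset=17

Derivation:
Read 1: bits[0:11] width=11 -> value=277 (bin 00100010101); offset now 11 = byte 1 bit 3; 29 bits remain
Read 2: bits[11:14] width=3 -> value=2 (bin 010); offset now 14 = byte 1 bit 6; 26 bits remain
Read 3: bits[14:16] width=2 -> value=1 (bin 01); offset now 16 = byte 2 bit 0; 24 bits remain
Read 4: bits[16:17] width=1 -> value=1 (bin 1); offset now 17 = byte 2 bit 1; 23 bits remain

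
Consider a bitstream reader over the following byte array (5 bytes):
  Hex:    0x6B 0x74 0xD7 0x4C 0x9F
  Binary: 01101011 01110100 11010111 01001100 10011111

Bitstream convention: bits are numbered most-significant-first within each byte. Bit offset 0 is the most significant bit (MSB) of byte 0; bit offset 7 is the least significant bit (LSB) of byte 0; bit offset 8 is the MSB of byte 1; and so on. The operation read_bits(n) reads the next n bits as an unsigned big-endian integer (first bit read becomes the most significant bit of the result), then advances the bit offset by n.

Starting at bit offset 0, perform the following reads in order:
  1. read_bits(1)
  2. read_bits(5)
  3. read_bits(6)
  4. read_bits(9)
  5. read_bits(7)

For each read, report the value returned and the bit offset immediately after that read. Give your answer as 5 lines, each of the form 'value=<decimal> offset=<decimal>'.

Answer: value=0 offset=1
value=26 offset=6
value=55 offset=12
value=154 offset=21
value=116 offset=28

Derivation:
Read 1: bits[0:1] width=1 -> value=0 (bin 0); offset now 1 = byte 0 bit 1; 39 bits remain
Read 2: bits[1:6] width=5 -> value=26 (bin 11010); offset now 6 = byte 0 bit 6; 34 bits remain
Read 3: bits[6:12] width=6 -> value=55 (bin 110111); offset now 12 = byte 1 bit 4; 28 bits remain
Read 4: bits[12:21] width=9 -> value=154 (bin 010011010); offset now 21 = byte 2 bit 5; 19 bits remain
Read 5: bits[21:28] width=7 -> value=116 (bin 1110100); offset now 28 = byte 3 bit 4; 12 bits remain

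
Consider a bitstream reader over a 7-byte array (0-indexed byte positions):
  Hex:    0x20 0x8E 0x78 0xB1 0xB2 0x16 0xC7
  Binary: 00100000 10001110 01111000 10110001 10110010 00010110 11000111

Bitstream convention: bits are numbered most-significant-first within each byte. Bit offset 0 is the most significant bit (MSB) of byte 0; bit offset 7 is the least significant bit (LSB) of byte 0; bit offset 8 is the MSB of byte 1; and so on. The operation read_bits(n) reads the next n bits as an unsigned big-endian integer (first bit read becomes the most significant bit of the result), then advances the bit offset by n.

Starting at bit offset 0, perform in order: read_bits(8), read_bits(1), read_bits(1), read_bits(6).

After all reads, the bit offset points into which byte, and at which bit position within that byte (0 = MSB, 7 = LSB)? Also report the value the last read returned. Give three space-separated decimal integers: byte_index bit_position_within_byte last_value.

Answer: 2 0 14

Derivation:
Read 1: bits[0:8] width=8 -> value=32 (bin 00100000); offset now 8 = byte 1 bit 0; 48 bits remain
Read 2: bits[8:9] width=1 -> value=1 (bin 1); offset now 9 = byte 1 bit 1; 47 bits remain
Read 3: bits[9:10] width=1 -> value=0 (bin 0); offset now 10 = byte 1 bit 2; 46 bits remain
Read 4: bits[10:16] width=6 -> value=14 (bin 001110); offset now 16 = byte 2 bit 0; 40 bits remain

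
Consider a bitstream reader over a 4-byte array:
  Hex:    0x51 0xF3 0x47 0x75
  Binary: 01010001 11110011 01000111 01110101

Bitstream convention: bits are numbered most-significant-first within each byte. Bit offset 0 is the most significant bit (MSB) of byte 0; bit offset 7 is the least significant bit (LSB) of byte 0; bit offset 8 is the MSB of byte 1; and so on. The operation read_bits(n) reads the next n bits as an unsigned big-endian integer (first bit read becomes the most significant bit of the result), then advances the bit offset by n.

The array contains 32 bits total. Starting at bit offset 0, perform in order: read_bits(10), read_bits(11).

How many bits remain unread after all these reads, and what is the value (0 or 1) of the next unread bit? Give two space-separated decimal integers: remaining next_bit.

Read 1: bits[0:10] width=10 -> value=327 (bin 0101000111); offset now 10 = byte 1 bit 2; 22 bits remain
Read 2: bits[10:21] width=11 -> value=1640 (bin 11001101000); offset now 21 = byte 2 bit 5; 11 bits remain

Answer: 11 1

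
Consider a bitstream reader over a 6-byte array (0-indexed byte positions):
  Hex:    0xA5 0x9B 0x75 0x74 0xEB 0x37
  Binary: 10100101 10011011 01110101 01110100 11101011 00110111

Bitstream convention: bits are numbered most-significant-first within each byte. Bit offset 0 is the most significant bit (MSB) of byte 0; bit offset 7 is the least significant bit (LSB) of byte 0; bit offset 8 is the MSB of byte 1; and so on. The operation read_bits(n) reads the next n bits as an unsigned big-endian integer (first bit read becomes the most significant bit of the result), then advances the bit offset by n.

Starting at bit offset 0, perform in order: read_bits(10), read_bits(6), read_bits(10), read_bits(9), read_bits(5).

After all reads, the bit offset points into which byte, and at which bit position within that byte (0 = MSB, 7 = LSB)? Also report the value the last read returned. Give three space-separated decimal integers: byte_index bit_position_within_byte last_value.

Answer: 5 0 11

Derivation:
Read 1: bits[0:10] width=10 -> value=662 (bin 1010010110); offset now 10 = byte 1 bit 2; 38 bits remain
Read 2: bits[10:16] width=6 -> value=27 (bin 011011); offset now 16 = byte 2 bit 0; 32 bits remain
Read 3: bits[16:26] width=10 -> value=469 (bin 0111010101); offset now 26 = byte 3 bit 2; 22 bits remain
Read 4: bits[26:35] width=9 -> value=423 (bin 110100111); offset now 35 = byte 4 bit 3; 13 bits remain
Read 5: bits[35:40] width=5 -> value=11 (bin 01011); offset now 40 = byte 5 bit 0; 8 bits remain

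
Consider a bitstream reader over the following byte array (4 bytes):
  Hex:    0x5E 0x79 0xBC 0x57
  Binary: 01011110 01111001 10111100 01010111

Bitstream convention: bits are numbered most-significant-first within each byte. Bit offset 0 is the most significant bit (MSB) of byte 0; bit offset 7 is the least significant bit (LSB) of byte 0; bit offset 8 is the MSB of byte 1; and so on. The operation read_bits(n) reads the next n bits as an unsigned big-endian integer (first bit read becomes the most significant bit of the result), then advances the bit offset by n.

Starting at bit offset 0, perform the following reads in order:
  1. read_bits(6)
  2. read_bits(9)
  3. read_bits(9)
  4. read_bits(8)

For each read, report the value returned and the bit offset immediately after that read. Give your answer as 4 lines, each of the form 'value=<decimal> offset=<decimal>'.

Read 1: bits[0:6] width=6 -> value=23 (bin 010111); offset now 6 = byte 0 bit 6; 26 bits remain
Read 2: bits[6:15] width=9 -> value=316 (bin 100111100); offset now 15 = byte 1 bit 7; 17 bits remain
Read 3: bits[15:24] width=9 -> value=444 (bin 110111100); offset now 24 = byte 3 bit 0; 8 bits remain
Read 4: bits[24:32] width=8 -> value=87 (bin 01010111); offset now 32 = byte 4 bit 0; 0 bits remain

Answer: value=23 offset=6
value=316 offset=15
value=444 offset=24
value=87 offset=32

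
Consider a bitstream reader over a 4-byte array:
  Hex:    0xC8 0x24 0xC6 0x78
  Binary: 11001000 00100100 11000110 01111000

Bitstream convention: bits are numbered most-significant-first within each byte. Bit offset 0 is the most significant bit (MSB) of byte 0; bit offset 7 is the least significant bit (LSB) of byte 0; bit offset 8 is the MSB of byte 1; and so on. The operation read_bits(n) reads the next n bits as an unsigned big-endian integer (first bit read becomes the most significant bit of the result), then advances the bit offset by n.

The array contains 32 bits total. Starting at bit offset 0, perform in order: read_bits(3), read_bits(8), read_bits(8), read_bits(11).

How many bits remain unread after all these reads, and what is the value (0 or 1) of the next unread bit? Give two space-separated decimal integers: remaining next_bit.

Read 1: bits[0:3] width=3 -> value=6 (bin 110); offset now 3 = byte 0 bit 3; 29 bits remain
Read 2: bits[3:11] width=8 -> value=65 (bin 01000001); offset now 11 = byte 1 bit 3; 21 bits remain
Read 3: bits[11:19] width=8 -> value=38 (bin 00100110); offset now 19 = byte 2 bit 3; 13 bits remain
Read 4: bits[19:30] width=11 -> value=414 (bin 00110011110); offset now 30 = byte 3 bit 6; 2 bits remain

Answer: 2 0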